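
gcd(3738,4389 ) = 21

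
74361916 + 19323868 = 93685784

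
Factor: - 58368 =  - 2^10*3^1 * 19^1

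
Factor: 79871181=3^1*13^1*89^1 * 23011^1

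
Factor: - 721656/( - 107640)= 3^1*5^( - 1)*23^( - 1)*257^1 = 771/115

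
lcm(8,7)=56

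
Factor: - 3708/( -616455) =2^2*5^ ( -1 )*7^( - 1)*19^( - 1)  =  4/665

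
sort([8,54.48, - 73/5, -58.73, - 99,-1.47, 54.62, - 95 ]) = [ - 99, - 95, - 58.73, - 73/5,-1.47, 8 , 54.48, 54.62]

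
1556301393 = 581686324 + 974615069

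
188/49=188/49 = 3.84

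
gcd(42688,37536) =736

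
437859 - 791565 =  - 353706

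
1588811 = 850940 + 737871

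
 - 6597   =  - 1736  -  4861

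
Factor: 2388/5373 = 4/9 = 2^2*3^ ( - 2)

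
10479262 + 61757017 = 72236279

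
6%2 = 0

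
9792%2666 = 1794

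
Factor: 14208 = 2^7*3^1*37^1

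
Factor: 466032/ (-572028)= -532/653 = - 2^2*7^1*19^1*653^(- 1)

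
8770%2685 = 715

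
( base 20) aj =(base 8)333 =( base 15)e9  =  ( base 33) 6L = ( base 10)219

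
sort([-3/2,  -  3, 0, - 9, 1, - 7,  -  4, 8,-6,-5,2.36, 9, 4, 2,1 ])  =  [ - 9,-7, - 6, - 5,  -  4, - 3 ,  -  3/2, 0, 1, 1, 2,2.36, 4,  8, 9 ]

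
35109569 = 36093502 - 983933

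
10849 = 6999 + 3850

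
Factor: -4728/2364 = - 2 = - 2^1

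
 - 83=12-95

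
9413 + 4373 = 13786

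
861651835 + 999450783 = 1861102618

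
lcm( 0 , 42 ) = 0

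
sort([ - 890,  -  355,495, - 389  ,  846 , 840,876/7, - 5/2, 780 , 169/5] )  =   [ - 890 ,  -  389, - 355, - 5/2,169/5,876/7 , 495, 780, 840,846]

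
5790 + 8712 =14502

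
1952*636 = 1241472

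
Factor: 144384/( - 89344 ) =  - 564/349 = - 2^2*3^1*47^1*349^ (  -  1)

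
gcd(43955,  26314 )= 59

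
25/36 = 25/36  =  0.69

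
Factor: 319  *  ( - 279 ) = -89001 = -3^2*11^1 * 29^1*31^1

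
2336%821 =694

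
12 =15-3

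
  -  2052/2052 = -1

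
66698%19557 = 8027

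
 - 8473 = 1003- 9476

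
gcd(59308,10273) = 1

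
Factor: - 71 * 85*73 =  -440555 = - 5^1*17^1*71^1*73^1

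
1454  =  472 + 982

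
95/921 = 95/921 =0.10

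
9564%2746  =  1326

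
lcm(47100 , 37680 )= 188400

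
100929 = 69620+31309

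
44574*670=29864580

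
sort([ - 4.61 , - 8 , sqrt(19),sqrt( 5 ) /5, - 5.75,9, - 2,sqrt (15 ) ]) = [ - 8 , - 5.75 ,  -  4.61, - 2, sqrt(5)/5,sqrt( 15), sqrt( 19),  9 ]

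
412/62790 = 206/31395 = 0.01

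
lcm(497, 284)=1988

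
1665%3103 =1665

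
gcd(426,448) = 2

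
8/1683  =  8/1683 = 0.00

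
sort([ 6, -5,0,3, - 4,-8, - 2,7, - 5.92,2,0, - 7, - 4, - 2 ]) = [ - 8, - 7,-5.92, - 5, - 4, - 4, - 2, - 2,0,0,2, 3, 6,7] 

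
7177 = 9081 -1904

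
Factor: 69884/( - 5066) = -2^1*17^( - 1 )*149^(-1)*17471^1=- 34942/2533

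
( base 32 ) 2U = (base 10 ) 94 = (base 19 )4I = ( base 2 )1011110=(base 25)3J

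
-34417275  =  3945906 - 38363181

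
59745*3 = 179235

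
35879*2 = 71758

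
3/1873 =3/1873 = 0.00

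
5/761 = 5/761 =0.01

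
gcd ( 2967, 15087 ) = 3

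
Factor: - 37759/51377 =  - 61/83 = -61^1*83^(- 1)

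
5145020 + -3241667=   1903353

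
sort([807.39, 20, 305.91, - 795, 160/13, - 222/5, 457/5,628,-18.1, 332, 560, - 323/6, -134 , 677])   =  [ - 795,-134  , - 323/6, - 222/5, - 18.1, 160/13, 20, 457/5, 305.91, 332,560,628, 677,807.39 ]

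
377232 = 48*7859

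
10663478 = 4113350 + 6550128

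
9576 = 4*2394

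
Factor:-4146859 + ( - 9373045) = -2^5*409^1*1033^1 =- 13519904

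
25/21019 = 25/21019 = 0.00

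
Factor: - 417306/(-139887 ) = 886/297 = 2^1*3^(-3 )*11^( - 1 )  *443^1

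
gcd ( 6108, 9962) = 2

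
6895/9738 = 6895/9738 = 0.71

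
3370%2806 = 564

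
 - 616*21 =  - 12936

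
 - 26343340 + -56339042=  - 82682382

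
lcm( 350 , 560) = 2800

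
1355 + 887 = 2242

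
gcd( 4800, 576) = 192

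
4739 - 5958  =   - 1219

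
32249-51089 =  - 18840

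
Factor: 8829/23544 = 3/8 = 2^ (- 3)*3^1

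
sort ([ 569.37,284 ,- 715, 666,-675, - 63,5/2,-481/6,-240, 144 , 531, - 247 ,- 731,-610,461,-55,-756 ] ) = [ - 756, - 731,  -  715, -675,-610 , -247, - 240, - 481/6,  -  63,-55,5/2,144,284,461,531,569.37, 666]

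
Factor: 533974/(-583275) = -2^1*3^(-1 )*5^( - 2)*11^ ( -1 )*43^1*101^( - 1)*887^1=-  76282/83325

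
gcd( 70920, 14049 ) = 9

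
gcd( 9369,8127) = 27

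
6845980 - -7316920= 14162900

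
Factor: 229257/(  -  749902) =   -  2^( - 1)*3^3*7^1*71^ ( - 1)*1213^1*5281^( - 1) 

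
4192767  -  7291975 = -3099208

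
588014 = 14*42001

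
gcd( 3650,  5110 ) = 730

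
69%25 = 19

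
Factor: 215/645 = 1/3 = 3^ (-1)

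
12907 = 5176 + 7731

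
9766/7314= 4883/3657 = 1.34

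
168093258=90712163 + 77381095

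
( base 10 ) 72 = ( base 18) 40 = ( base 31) 2a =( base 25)2m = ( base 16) 48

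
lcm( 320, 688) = 13760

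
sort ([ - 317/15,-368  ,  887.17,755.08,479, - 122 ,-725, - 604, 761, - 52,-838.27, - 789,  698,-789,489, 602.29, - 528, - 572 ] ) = [-838.27, - 789,-789, - 725, - 604, - 572, -528, - 368, - 122, - 52, - 317/15,479,489, 602.29,698, 755.08,761, 887.17 ] 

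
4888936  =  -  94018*( - 52) 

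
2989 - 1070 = 1919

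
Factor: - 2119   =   - 13^1 * 163^1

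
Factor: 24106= 2^1*17^1* 709^1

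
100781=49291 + 51490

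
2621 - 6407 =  - 3786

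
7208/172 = 1802/43 = 41.91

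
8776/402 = 21+167/201 = 21.83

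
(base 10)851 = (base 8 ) 1523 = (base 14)44B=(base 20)22b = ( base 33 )pq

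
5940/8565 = 396/571 = 0.69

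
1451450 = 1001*1450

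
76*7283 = 553508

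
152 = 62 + 90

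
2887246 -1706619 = 1180627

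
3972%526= 290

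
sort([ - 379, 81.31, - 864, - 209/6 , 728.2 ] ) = [ - 864,- 379, - 209/6,81.31,728.2]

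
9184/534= 17 + 53/267 = 17.20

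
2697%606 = 273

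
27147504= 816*33269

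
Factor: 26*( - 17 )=-442 = -2^1 * 13^1 * 17^1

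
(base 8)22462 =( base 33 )8oi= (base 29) b9a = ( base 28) c42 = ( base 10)9522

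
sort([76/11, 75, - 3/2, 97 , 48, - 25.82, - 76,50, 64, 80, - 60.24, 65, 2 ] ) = [ - 76, - 60.24,-25.82, - 3/2, 2, 76/11,48,50, 64 , 65, 75, 80, 97] 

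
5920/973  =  5920/973 = 6.08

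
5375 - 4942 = 433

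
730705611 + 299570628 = 1030276239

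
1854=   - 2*( - 927 ) 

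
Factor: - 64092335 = -5^1*419^1*30593^1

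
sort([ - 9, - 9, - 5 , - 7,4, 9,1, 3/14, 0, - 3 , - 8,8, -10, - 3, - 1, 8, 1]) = [ - 10,  -  9,- 9, - 8, -7, - 5, - 3,-3, -1,0,3/14, 1, 1, 4, 8, 8, 9 ]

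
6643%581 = 252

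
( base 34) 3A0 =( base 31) 3TQ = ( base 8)7340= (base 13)196c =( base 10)3808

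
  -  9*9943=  - 89487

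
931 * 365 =339815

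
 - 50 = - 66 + 16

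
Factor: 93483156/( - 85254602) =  - 2^1*3^1*13^1*359^( - 1)*118739^( - 1)*599251^1  =  - 46741578/42627301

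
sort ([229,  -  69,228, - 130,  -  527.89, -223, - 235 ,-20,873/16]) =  [-527.89, - 235 , - 223, - 130,-69  ,-20, 873/16, 228,229 ] 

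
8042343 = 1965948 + 6076395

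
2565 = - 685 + 3250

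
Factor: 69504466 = 2^1*17^1 * 2044249^1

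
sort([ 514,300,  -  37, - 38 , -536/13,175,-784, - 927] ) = [ - 927, - 784, - 536/13, - 38, -37,175,300,514 ] 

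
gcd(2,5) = 1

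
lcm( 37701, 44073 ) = 3129183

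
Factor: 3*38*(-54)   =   - 6156 = -2^2*3^4 * 19^1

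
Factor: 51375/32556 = 2^( - 2)*5^3*137^1*2713^(  -  1)= 17125/10852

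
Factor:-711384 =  - 2^3*3^1*29641^1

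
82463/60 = 82463/60=   1374.38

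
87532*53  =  4639196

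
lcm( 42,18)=126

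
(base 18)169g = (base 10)7954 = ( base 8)17422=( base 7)32122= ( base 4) 1330102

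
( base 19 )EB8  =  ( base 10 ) 5271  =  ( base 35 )4AL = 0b1010010010111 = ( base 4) 1102113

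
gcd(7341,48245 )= 1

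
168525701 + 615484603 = 784010304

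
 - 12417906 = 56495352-68913258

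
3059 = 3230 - 171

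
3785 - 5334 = -1549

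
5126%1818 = 1490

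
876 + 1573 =2449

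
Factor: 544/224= 17/7 = 7^ ( - 1)*17^1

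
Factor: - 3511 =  - 3511^1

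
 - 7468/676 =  -12 + 161/169 = - 11.05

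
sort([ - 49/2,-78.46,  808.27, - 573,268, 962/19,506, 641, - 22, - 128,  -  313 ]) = [-573 ,  -  313, - 128, - 78.46,- 49/2,-22, 962/19,  268, 506,641, 808.27]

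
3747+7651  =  11398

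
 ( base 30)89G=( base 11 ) 5696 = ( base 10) 7486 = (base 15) 2341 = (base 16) 1d3e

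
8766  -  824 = 7942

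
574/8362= 287/4181 = 0.07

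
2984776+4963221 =7947997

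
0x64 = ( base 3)10201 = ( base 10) 100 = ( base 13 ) 79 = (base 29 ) 3D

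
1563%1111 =452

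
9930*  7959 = 79032870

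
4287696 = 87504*49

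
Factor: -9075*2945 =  - 26725875 =-  3^1  *  5^3*11^2*19^1*31^1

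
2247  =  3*749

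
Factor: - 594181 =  - 7^1 * 29^1*2927^1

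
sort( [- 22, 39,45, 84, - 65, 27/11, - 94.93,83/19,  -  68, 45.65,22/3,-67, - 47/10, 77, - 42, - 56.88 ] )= [  -  94.93, - 68,- 67, - 65 ,- 56.88, - 42  , - 22,- 47/10,27/11,83/19, 22/3, 39,45, 45.65, 77, 84] 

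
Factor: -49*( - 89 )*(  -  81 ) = -353241 = -3^4*7^2*89^1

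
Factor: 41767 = 11^1*3797^1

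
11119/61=11119/61 = 182.28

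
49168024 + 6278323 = 55446347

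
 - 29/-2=14  +  1/2  =  14.50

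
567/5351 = 567/5351=0.11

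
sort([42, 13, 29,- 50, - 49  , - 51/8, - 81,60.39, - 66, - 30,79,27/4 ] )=[ - 81,- 66, - 50 , - 49, - 30, - 51/8,  27/4,13,29 , 42,60.39,79]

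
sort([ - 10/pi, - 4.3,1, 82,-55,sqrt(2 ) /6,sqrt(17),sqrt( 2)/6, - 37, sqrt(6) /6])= [-55,-37, - 4.3, - 10/pi,  sqrt( 2)/6,sqrt( 2 )/6 , sqrt( 6 ) /6, 1,sqrt(17 ),82 ] 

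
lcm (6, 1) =6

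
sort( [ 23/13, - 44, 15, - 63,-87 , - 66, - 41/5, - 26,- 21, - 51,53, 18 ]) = [ - 87 , - 66, - 63,  -  51 , - 44, - 26, - 21, - 41/5,23/13,15, 18,53 ]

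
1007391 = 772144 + 235247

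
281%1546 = 281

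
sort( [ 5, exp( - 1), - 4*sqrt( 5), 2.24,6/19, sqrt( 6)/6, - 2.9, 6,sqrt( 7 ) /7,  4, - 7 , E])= [- 4 * sqrt (5), -7, -2.9,6/19, exp( - 1),  sqrt( 7)/7,sqrt(6) /6, 2.24 , E,4 , 5,  6]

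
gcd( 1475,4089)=1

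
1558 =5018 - 3460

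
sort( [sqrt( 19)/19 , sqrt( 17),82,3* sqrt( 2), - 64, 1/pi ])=[ - 64,sqrt ( 19)/19, 1/pi, sqrt( 17),3*sqrt(2), 82 ]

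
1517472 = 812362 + 705110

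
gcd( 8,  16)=8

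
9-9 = 0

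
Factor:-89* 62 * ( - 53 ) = 2^1*31^1*53^1*89^1 = 292454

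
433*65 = 28145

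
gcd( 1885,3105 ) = 5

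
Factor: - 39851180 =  - 2^2*5^1*23^1 * 41^1*2113^1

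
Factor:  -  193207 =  - 7^2*3943^1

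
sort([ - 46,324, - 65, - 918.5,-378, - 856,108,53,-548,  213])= [ -918.5, - 856, - 548, - 378, - 65, - 46, 53, 108, 213, 324]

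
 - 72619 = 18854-91473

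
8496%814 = 356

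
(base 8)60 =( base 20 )28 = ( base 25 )1n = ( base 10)48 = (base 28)1k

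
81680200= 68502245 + 13177955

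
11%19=11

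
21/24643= 21/24643 = 0.00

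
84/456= 7/38 = 0.18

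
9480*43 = 407640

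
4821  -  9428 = -4607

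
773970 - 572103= 201867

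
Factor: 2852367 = 3^1 * 7^1*37^1*3671^1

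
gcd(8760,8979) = 219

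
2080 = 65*32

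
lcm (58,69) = 4002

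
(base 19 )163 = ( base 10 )478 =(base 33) EG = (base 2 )111011110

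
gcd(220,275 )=55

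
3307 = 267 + 3040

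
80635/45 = 1791 + 8/9=1791.89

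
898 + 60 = 958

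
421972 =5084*83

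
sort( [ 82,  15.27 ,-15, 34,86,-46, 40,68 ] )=[ - 46,-15,15.27 , 34, 40,  68,82, 86 ] 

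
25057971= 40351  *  621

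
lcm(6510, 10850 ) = 32550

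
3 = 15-12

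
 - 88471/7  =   - 12639+2/7  =  -12638.71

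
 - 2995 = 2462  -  5457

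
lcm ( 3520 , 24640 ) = 24640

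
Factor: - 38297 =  - 7^1*5471^1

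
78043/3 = 26014+1/3 = 26014.33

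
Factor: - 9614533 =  - 1277^1 * 7529^1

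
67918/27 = 67918/27 = 2515.48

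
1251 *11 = 13761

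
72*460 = 33120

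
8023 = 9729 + -1706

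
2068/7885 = 2068/7885 = 0.26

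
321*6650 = 2134650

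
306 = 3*102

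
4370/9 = 4370/9 = 485.56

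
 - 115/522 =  - 115/522  =  - 0.22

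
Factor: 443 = 443^1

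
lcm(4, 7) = 28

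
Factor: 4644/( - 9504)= - 2^(-3 ) * 11^( - 1) * 43^1 = -43/88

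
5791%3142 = 2649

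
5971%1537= 1360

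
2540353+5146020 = 7686373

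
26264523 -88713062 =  - 62448539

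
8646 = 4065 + 4581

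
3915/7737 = 1305/2579 = 0.51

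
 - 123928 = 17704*(-7 ) 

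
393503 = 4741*83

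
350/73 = 4 + 58/73 = 4.79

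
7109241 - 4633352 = 2475889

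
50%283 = 50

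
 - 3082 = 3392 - 6474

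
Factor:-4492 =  - 2^2*1123^1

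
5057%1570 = 347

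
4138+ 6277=10415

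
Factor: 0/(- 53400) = 0^1 = 0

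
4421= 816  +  3605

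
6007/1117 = 5+422/1117 = 5.38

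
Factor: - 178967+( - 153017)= - 2^4 * 20749^1 = - 331984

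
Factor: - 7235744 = - 2^5* 17^1*47^1*283^1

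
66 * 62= 4092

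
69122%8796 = 7550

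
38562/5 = 7712 + 2/5 = 7712.40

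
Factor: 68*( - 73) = -2^2*17^1* 73^1 = - 4964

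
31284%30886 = 398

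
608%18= 14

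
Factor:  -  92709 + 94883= 2174 = 2^1* 1087^1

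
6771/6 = 1128  +  1/2 = 1128.50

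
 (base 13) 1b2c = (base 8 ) 7776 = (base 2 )111111111110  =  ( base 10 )4094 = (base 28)566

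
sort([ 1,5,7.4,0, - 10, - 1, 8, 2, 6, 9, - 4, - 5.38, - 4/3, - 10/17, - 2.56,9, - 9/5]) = [ - 10, - 5.38, - 4 , - 2.56,-9/5,- 4/3, - 1, - 10/17,0,  1,  2,5,  6,7.4, 8,9, 9] 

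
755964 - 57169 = 698795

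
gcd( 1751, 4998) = 17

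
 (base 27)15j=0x373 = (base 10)883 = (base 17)30G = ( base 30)TD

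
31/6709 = 31/6709= 0.00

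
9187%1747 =452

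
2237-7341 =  - 5104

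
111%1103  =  111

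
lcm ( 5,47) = 235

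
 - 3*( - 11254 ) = 33762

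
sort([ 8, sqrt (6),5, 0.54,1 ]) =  [0.54, 1,sqrt(6),5,8]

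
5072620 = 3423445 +1649175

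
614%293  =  28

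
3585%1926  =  1659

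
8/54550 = 4/27275 = 0.00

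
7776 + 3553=11329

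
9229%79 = 65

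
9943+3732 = 13675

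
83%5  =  3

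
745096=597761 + 147335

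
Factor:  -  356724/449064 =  - 367/462 = - 2^( - 1) * 3^ ( - 1 ) * 7^(-1)*11^ (-1) * 367^1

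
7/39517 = 7/39517 = 0.00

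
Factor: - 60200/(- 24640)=215/88= 2^ ( - 3)*5^1 *11^( - 1)*43^1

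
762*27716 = 21119592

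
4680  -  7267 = - 2587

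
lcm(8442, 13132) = 118188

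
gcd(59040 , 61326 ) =18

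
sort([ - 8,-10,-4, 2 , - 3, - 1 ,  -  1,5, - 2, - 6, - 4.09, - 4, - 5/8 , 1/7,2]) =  [ - 10, - 8,  -  6, - 4.09, - 4, - 4, - 3, - 2, - 1, - 1,- 5/8 , 1/7, 2,2, 5]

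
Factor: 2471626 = 2^1*23^1*53731^1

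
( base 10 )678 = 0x2a6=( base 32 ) L6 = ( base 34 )JW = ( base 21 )1B6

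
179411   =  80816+98595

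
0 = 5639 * 0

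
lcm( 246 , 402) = 16482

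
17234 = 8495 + 8739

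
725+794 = 1519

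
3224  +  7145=10369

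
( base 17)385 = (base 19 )2f1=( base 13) 5c7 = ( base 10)1008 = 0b1111110000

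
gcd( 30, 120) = 30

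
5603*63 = 352989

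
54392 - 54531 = - 139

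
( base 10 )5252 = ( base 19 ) EA8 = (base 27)75e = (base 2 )1010010000100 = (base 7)21212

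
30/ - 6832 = -1 + 3401/3416  =  -0.00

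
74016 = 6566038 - 6492022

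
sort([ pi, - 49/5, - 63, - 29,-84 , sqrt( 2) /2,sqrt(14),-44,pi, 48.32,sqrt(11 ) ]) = [ - 84, - 63,-44,-29,-49/5,sqrt( 2)/2,pi, pi , sqrt ( 11), sqrt(14),48.32]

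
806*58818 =47407308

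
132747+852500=985247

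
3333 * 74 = 246642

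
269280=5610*48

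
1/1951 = 1/1951 = 0.00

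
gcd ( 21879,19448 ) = 2431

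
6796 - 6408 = 388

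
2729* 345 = 941505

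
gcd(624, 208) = 208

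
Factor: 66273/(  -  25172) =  - 2^( - 2 ) * 3^1*7^( - 1 )*29^( - 1)*31^( - 1)*22091^1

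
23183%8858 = 5467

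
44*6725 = 295900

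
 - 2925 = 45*( - 65)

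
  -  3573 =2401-5974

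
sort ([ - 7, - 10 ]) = [ - 10,  -  7]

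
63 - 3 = 60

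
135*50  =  6750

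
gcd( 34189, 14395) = 1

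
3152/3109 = 1 + 43/3109 = 1.01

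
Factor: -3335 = - 5^1 *23^1*29^1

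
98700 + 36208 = 134908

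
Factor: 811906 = 2^1*67^1 * 73^1* 83^1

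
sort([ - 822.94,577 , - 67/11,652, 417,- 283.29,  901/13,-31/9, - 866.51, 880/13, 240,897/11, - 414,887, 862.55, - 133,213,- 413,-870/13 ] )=[ - 866.51,-822.94, - 414, - 413,-283.29, - 133, - 870/13,-67/11,-31/9,880/13,901/13,897/11,213, 240,  417 , 577,652,862.55,887]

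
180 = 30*6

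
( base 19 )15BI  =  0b10001010111011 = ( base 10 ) 8891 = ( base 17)1DD0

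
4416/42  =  736/7=105.14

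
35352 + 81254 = 116606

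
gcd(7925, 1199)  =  1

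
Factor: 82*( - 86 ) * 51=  - 359652 = -2^2 * 3^1*17^1 * 41^1*43^1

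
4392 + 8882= 13274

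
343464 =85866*4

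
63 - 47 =16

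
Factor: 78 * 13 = 2^1*3^1*13^2 = 1014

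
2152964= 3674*586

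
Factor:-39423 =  - 3^1*17^1*773^1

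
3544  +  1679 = 5223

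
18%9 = 0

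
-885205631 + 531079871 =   -  354125760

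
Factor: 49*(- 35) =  - 5^1*7^3 =-1715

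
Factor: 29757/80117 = 3^1*7^1*13^1*109^1 * 113^( -1) * 709^(  -  1 )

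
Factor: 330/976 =165/488  =  2^( - 3 )*3^1*5^1*11^1*61^( - 1 ) 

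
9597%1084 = 925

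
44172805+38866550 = 83039355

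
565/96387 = 565/96387 = 0.01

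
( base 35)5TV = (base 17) 17DE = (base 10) 7171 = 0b1110000000011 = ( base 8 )16003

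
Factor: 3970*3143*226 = 2^2*5^1*7^1 *113^1*397^1*449^1 = 2819962460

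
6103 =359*17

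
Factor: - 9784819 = -11^1*557^1*1597^1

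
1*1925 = 1925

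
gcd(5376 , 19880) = 56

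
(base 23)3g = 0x55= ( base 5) 320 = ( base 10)85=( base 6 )221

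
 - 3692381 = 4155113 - 7847494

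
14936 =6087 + 8849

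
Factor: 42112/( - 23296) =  - 47/26 = - 2^ ( - 1)*13^( - 1 )  *47^1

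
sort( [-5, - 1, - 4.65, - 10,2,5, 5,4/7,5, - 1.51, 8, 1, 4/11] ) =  [ - 10, -5,- 4.65, - 1.51, - 1,4/11,4/7,1 , 2,5, 5,5,  8]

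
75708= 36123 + 39585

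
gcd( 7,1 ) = 1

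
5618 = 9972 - 4354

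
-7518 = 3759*( - 2)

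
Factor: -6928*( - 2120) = 2^7*5^1*53^1*433^1 = 14687360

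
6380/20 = 319 = 319.00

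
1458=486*3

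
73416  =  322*228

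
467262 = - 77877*(-6) 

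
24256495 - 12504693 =11751802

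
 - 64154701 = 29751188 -93905889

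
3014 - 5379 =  - 2365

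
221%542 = 221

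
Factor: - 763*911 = -7^1*109^1*911^1 = - 695093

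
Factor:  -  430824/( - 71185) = 2^3*3^1*5^(-1 )*23^( - 1)*29^1= 696/115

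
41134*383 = 15754322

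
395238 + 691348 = 1086586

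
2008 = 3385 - 1377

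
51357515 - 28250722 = 23106793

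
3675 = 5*735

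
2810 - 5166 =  - 2356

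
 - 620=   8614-9234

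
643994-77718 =566276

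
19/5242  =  19/5242 = 0.00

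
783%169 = 107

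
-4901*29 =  - 142129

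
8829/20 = 8829/20 = 441.45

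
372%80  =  52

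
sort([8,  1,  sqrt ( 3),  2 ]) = [1, sqrt( 3 ) , 2 , 8 ]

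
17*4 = 68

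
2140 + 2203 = 4343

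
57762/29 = 57762/29= 1991.79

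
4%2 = 0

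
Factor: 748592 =2^4*13^1*59^1 * 61^1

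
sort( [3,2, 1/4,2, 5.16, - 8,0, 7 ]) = [ - 8, 0,1/4, 2, 2, 3 , 5.16, 7 ] 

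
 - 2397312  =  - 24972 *96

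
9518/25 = 380 + 18/25 = 380.72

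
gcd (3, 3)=3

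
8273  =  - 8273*(  -  1) 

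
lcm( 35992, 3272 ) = 35992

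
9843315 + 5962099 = 15805414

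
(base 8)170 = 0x78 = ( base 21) 5f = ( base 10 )120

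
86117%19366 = 8653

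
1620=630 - - 990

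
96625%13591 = 1488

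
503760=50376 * 10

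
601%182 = 55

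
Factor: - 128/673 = -2^7*673^( - 1)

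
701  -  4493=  - 3792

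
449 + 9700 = 10149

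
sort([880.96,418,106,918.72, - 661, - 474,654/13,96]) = [ - 661, -474 , 654/13, 96,106,418, 880.96, 918.72 ] 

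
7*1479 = 10353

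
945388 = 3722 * 254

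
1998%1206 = 792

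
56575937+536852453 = 593428390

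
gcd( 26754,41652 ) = 78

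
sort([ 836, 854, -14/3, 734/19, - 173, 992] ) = [ - 173, - 14/3, 734/19,836,854,992 ]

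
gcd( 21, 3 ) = 3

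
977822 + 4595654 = 5573476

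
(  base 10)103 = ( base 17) 61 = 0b1100111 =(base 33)34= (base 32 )37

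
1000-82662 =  - 81662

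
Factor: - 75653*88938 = - 6728426514 = - 2^1*3^6 *61^1*75653^1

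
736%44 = 32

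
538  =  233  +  305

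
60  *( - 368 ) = - 22080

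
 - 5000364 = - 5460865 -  - 460501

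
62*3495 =216690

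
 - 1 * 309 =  -309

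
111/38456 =111/38456 = 0.00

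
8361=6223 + 2138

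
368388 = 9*40932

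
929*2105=1955545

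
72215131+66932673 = 139147804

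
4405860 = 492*8955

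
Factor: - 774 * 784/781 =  - 606816/781 = - 2^5*3^2*7^2 *11^( - 1)*43^1 * 71^( - 1)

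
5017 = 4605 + 412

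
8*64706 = 517648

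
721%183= 172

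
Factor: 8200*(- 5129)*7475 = -314382055000 = - 2^3*5^4*  13^1*23^2*41^1*223^1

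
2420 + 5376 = 7796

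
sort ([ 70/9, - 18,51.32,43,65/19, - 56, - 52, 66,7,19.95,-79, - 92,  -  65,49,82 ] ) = [ - 92 , - 79, - 65, - 56, - 52,-18,65/19,7,70/9,19.95,43, 49, 51.32,66, 82 ] 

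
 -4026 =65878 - 69904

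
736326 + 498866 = 1235192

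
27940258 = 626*44633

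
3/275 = 3/275 = 0.01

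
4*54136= 216544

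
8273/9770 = 8273/9770 = 0.85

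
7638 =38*201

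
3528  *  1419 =5006232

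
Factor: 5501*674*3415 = 2^1 * 5^1*337^1*683^1*5501^1 = 12661706710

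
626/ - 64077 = - 1+63451/64077 = -0.01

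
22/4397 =22/4397= 0.01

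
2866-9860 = - 6994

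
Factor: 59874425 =5^2*13^1*17^1 * 10837^1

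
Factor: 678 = 2^1 * 3^1*113^1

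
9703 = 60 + 9643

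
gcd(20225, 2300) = 25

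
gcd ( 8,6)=2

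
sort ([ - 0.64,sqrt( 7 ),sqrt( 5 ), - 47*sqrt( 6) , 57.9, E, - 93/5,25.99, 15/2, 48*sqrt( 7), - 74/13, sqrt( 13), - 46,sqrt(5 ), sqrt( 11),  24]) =[-47 * sqrt( 6 ), - 46,  -  93/5 , -74/13, - 0.64,sqrt( 5 )  ,  sqrt( 5),sqrt( 7),E,sqrt( 11),sqrt(13),15/2,24,25.99 , 57.9,  48*sqrt ( 7) ]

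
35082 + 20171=55253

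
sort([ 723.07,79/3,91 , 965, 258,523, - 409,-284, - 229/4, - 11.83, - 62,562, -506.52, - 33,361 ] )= [ - 506.52,-409, - 284, - 62,  -  229/4, - 33 ,- 11.83,79/3,91,258 , 361,523,562,723.07, 965]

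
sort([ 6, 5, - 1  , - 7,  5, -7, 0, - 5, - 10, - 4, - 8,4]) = [ - 10, - 8 ,-7,-7 ,  -  5, - 4,  -  1 , 0,4  ,  5,  5 , 6]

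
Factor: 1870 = 2^1*5^1*11^1*17^1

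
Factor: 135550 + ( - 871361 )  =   - 735811  =  - 17^1*43283^1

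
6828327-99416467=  - 92588140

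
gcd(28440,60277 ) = 79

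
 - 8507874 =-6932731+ - 1575143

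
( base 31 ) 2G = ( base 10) 78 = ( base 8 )116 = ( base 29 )2k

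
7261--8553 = 15814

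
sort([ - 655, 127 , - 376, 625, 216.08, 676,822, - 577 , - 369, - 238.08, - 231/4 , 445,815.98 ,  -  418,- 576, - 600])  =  [ - 655 ,  -  600, - 577, - 576, - 418 , - 376, - 369 ,  -  238.08,- 231/4,127, 216.08 , 445,625, 676,815.98, 822]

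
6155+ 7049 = 13204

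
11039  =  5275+5764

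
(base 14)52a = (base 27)1aj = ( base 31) 11q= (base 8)1772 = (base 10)1018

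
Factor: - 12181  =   - 13^1*937^1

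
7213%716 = 53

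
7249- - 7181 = 14430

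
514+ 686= 1200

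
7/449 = 7/449= 0.02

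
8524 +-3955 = 4569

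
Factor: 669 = 3^1*223^1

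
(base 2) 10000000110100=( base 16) 2034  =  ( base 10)8244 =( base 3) 102022100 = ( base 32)81K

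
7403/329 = 7403/329 = 22.50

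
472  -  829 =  - 357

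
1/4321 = 1/4321 = 0.00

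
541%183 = 175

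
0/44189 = 0 = 0.00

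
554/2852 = 277/1426 = 0.19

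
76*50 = 3800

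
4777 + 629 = 5406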